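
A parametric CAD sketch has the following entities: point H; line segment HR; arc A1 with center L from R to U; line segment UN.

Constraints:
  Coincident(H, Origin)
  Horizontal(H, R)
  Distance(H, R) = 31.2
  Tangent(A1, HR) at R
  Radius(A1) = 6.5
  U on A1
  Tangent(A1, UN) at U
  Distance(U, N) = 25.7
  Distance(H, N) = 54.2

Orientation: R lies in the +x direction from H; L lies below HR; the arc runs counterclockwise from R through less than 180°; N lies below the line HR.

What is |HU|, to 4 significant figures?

29.21

Checks: |LU| = 6.500 ✓; ∠(LU, UN) = 90.00° ✓; |UN| = 25.70 ✓; |HN| = 54.20 ✓.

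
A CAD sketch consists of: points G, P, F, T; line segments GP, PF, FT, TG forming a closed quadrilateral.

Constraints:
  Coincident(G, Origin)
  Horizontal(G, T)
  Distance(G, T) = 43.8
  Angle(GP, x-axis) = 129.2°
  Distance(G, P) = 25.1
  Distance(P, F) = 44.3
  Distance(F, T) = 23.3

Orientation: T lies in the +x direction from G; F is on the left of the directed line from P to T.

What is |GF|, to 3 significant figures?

33.3

G is at the origin; GT is horizontal with |GT| = 43.8 and T in +x, so T = (43.8, 0). GP runs at 129.2° with |GP| = 25.1, so P = (-15.9, 19.5). F is determined by |PF| = 44.3 and |FT| = 23.3 together: it lies at the intersection of circle(P, 44.3) and circle(T, 23.3). With |PT| = 62.8, the foot of the radical line on PT is 42.7 from P and the perpendicular offset is √(44.3² − 42.7²) = 11.8. Taking the left-of-PT solution: F = (28.4, 17.5).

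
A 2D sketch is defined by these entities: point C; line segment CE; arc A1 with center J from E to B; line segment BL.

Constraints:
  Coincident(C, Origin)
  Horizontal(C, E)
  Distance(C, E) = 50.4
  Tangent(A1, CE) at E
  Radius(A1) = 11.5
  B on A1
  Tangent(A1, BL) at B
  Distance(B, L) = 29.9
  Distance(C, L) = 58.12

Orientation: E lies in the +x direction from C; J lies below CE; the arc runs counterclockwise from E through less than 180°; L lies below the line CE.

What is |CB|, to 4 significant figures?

40.73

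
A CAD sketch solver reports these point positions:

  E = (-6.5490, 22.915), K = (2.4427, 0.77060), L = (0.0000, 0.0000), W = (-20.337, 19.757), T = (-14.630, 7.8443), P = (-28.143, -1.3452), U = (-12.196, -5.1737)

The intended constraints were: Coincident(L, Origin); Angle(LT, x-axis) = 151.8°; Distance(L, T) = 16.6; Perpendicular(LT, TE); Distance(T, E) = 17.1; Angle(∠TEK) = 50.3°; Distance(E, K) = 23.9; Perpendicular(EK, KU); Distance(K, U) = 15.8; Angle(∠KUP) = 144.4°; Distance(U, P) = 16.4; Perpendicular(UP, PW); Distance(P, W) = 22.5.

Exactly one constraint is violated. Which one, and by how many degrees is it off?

Perpendicular(UP, PW) — off by 6.80°.

L = (0.00, 0.00) ✓; LT at 151.8° ✓; |LT| = 16.60 ✓; ∠(LT, TE) = 90.00° ✓; |TE| = 17.10 ✓; ∠TEK = 50.30° ✓; |EK| = 23.90 ✓; ∠(EK, KU) = 90.00° ✓; |KU| = 15.80 ✓; ∠KUP = 144.4° ✓; |UP| = 16.40 ✓; ∠(UP, PW) = 96.80° ✗; |PW| = 22.50 ✓.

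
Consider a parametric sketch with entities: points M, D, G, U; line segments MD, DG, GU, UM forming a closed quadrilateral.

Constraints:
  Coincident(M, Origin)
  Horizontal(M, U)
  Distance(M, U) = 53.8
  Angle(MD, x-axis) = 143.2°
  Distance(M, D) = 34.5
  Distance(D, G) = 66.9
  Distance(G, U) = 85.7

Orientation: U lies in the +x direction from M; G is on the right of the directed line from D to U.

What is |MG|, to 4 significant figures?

49.34

Checks: |DG| = 66.90 ✓; |GU| = 85.70 ✓.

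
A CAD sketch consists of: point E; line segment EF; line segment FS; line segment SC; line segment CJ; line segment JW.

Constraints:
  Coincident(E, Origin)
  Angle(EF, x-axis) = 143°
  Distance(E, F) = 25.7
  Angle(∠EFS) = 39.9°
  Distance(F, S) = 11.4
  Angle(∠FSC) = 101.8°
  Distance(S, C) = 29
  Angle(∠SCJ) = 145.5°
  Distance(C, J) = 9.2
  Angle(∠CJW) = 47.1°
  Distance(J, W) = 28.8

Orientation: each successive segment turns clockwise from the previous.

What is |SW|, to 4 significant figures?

14.28

E is at the origin; EF runs at 143.0° with length 25.7, so F = (-20.52, 15.47). ∠EFS = 39.9° gives FS at 2.900° from the x-axis; with |FS| = 11.4, S = (-9.140, 16.04). ∠FSC = 101.8° gives SC at -75.30° from the x-axis; with |SC| = 29.0, C = (-1.781, -12.01). ∠SCJ = 145.5° gives CJ at -109.8° from the x-axis; with |CJ| = 9.2, J = (-4.897, -20.66). ∠CJW = 47.1° gives JW at 117.3° from the x-axis; with |JW| = 28.8, W = (-18.11, 4.929). Then |SW| = |W − S| = 14.28.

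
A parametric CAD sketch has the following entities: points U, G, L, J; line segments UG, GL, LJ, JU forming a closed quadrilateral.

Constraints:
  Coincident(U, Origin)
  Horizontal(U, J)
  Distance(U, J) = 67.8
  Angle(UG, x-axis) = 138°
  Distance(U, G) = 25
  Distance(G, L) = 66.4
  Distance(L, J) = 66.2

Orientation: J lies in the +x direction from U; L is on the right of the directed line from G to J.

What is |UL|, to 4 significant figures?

43.17

Checks: |GL| = 66.40 ✓; |LJ| = 66.20 ✓.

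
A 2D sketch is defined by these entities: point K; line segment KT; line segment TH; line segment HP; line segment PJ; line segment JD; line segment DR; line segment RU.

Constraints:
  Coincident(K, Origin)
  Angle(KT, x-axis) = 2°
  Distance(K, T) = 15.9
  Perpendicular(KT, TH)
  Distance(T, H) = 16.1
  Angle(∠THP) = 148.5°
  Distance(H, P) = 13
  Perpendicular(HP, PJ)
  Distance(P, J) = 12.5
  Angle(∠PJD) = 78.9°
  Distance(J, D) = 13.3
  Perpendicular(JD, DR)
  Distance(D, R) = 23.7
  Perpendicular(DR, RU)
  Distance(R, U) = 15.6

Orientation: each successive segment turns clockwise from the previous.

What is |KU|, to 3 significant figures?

41.0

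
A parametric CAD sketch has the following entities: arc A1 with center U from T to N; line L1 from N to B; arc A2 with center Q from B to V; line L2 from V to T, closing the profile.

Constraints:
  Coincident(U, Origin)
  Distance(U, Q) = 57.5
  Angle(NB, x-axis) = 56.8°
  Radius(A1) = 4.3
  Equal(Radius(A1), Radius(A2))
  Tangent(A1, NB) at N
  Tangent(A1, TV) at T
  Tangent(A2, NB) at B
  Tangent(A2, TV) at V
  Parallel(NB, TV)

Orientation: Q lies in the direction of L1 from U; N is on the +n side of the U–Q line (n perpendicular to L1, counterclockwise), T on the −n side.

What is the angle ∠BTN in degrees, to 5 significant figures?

81.494°

Tangency of A1 to both parallel lines with radius 4.3 puts N and T at U ± 4.3·n: N = (-3.5981, 2.3545), T = (3.5981, -2.3545). Equal radii place B and V the same way about Q: B = Q + 4.3·n = (27.887, 50.468), V = Q − 4.3·n = (35.083, 45.759). Then cos ∠BTN = TB·TN / (|TB||TN|), giving 81.494°.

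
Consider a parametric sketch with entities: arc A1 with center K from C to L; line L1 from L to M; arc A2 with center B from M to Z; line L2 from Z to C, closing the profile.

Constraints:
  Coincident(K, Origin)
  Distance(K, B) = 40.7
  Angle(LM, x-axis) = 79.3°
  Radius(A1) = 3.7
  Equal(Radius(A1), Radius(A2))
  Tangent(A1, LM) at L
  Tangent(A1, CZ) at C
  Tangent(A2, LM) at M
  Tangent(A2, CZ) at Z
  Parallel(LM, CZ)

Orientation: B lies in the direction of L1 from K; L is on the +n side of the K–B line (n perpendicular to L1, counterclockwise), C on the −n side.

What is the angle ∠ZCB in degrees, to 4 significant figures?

5.194°

Tangency of A1 to both parallel lines with radius 3.7 puts L and C at K ± 3.7·n: L = (-3.636, 0.6870), C = (3.636, -0.6870). Equal radii place M and Z the same way about B: M = B + 3.7·n = (3.921, 40.68), Z = B − 3.7·n = (11.19, 39.31). Then cos ∠ZCB = CZ·CB / (|CZ||CB|), giving 5.194°.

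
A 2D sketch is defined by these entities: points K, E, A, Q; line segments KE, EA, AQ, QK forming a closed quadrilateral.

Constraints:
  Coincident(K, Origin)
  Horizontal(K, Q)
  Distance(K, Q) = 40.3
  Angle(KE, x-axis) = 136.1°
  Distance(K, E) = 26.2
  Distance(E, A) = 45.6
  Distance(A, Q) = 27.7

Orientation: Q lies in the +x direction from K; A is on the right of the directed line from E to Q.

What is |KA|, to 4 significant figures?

19.46

Checks: KE at 136.1° ✓; |EA| = 45.60 ✓; |AQ| = 27.70 ✓.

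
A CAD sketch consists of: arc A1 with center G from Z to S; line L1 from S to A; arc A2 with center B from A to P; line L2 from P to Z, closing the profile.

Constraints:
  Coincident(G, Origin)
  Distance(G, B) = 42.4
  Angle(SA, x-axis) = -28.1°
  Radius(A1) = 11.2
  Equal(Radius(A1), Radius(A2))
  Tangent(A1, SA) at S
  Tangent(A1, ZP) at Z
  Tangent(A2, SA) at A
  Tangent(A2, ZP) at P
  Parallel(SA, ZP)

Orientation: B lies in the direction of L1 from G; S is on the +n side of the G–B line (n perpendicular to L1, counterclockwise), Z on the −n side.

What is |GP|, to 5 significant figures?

43.854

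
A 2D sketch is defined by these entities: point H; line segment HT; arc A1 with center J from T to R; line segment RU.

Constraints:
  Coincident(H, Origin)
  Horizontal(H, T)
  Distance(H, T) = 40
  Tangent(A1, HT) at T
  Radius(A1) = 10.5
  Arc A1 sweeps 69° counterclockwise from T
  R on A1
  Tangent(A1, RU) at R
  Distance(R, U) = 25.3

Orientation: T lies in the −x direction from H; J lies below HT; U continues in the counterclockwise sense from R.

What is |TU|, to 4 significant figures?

35.74

H is at the origin; H and T share the same y with |HT| = 40.0 and T on the −x side, so T = (-40.00, 0.000). Tangency of A1 to HT means the radius JT is perpendicular to HT, so J = T + (0, -10.5) = (-40.00, -10.50). On A1, T sits at bearing 90° from J; a 69° counterclockwise sweep puts R at bearing 159°, so R = J + 10.5·(cos 159°, sin 159°) = (-49.80, -6.737). A1 meets RU tangentially, so JR is at right angles to RU, so RU runs along (−sin 159°, cos 159°); with |RU| = 25.3, U = (-58.87, -30.36). Then |TU| = |U − T| = 35.74.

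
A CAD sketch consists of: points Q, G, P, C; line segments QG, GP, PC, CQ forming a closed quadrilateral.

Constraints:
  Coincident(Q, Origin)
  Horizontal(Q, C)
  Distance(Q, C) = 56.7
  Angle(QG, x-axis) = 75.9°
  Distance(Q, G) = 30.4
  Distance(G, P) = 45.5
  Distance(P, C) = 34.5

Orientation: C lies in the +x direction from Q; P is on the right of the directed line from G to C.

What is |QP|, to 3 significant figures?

27.7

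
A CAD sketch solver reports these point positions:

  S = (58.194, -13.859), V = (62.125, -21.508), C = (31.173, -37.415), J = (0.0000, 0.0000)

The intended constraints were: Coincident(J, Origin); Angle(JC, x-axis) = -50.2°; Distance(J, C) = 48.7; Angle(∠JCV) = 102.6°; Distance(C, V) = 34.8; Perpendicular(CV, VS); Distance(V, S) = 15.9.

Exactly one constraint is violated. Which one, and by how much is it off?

Distance(V, S) = 15.9 — off by 7.30.

J = (0.00, 0.00) ✓; JC at -50.20° ✓; |JC| = 48.70 ✓; ∠JCV = 102.6° ✓; |CV| = 34.80 ✓; ∠(CV, VS) = 90.00° ✓; |VS| = 8.600 ✗.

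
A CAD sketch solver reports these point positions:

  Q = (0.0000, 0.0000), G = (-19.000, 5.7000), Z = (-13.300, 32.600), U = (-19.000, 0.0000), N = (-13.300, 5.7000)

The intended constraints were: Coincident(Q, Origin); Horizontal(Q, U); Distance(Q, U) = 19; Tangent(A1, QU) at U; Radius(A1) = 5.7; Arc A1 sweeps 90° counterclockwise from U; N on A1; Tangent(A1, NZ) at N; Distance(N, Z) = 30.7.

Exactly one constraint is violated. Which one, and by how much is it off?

Distance(N, Z) = 30.7 — off by 3.80.

Q = (0.00, 0.00) ✓; Q.y = 0.00, U.y = 0.00 ✓; |QU| = 19.00 ✓; ∠(GU, UQ) = 90.00° ✓; |GU| = 5.700 ✓; bearing(G→N) − bearing(G→U) = 90.00° ✓; |GN| = 5.700 ✓; ∠(GN, NZ) = 90.00° ✓; |NZ| = 26.90 ✗.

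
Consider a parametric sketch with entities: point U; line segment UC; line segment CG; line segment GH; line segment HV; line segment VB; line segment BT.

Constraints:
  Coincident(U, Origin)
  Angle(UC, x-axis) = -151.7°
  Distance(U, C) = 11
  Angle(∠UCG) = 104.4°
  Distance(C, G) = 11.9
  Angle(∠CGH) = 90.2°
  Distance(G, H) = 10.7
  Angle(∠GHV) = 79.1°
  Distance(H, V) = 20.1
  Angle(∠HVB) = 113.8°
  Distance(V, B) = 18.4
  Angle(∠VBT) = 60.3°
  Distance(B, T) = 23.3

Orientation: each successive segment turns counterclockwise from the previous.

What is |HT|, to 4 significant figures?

15.08

U is at the origin; UC runs at -151.7° with length 11.0, so C = (-9.685, -5.215). ∠UCG = 104.4° gives CG at -76.10° from the x-axis; with |CG| = 11.9, G = (-6.827, -16.77). ∠CGH = 90.2° gives GH at 13.70° from the x-axis; with |GH| = 10.7, H = (3.569, -14.23). ∠GHV = 79.1° gives HV at 114.6° from the x-axis; with |HV| = 20.1, V = (-4.798, 4.043). ∠HVB = 113.8° gives VB at -179.2° from the x-axis; with |VB| = 18.4, B = (-23.20, 3.786). ∠VBT = 60.3° gives BT at -59.50° from the x-axis; with |BT| = 23.3, T = (-11.37, -16.29). Then |HT| = |T − H| = 15.08.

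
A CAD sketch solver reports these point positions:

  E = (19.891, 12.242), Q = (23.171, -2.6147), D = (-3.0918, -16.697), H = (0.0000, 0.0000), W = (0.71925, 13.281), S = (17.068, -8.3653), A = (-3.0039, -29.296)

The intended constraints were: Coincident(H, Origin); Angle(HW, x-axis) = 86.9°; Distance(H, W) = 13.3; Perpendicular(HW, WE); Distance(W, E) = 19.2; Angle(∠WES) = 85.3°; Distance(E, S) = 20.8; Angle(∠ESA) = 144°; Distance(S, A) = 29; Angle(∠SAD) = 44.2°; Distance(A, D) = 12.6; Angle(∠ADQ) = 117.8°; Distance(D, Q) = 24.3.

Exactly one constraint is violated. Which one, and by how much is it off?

Distance(D, Q) = 24.3 — off by 5.50.

H = (0.00, 0.00) ✓; HW at 86.90° ✓; |HW| = 13.30 ✓; ∠(HW, WE) = 90.00° ✓; |WE| = 19.20 ✓; ∠WES = 85.30° ✓; |ES| = 20.80 ✓; ∠ESA = 144.0° ✓; |SA| = 29.00 ✓; ∠SAD = 44.20° ✓; |AD| = 12.60 ✓; ∠ADQ = 117.8° ✓; |DQ| = 29.80 ✗.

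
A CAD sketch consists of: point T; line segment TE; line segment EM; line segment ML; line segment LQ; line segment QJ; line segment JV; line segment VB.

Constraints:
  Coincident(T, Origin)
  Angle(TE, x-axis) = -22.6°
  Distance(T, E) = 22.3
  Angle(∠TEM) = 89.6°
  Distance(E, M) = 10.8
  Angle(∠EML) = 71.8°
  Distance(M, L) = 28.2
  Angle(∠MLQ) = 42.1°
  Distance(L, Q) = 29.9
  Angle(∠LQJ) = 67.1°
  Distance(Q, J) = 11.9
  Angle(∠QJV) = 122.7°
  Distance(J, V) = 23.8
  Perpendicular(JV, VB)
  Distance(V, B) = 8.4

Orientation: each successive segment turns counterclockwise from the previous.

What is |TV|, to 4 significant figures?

15.18

T is at the origin; TE runs at -22.6° with length 22.3, so E = (20.59, -8.570). ∠TEM = 89.6° gives EM at 67.80° from the x-axis; with |EM| = 10.8, M = (24.67, 1.430). ∠EML = 71.8° gives ML at 176.0° from the x-axis; with |ML| = 28.2, L = (-3.463, 3.397). ∠MLQ = 42.1° gives LQ at -46.10° from the x-axis; with |LQ| = 29.9, Q = (17.27, -18.15). ∠LQJ = 67.1° gives QJ at 66.80° from the x-axis; with |QJ| = 11.9, J = (21.96, -7.210). ∠QJV = 122.7° gives JV at 124.1° from the x-axis; with |JV| = 23.8, V = (8.614, 12.50). Then |TV| = |V − T| = 15.18.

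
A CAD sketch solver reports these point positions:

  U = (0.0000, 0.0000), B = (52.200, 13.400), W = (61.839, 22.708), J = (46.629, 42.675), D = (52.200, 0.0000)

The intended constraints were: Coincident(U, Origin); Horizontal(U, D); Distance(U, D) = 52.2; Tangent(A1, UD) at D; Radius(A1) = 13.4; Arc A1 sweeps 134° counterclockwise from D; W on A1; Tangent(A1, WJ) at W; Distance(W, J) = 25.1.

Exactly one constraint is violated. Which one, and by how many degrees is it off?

Tangent(A1, WJ) at W — off by 6.70°.

U = (0.00, 0.00) ✓; U.y = 0.00, D.y = 0.00 ✓; |UD| = 52.20 ✓; ∠(BD, DU) = 90.00° ✓; |BD| = 13.40 ✓; bearing(B→W) − bearing(B→D) = 134.0° ✓; |BW| = 13.40 ✓; ∠(BW, WJ) = 96.70° ✗; |WJ| = 25.10 ✓.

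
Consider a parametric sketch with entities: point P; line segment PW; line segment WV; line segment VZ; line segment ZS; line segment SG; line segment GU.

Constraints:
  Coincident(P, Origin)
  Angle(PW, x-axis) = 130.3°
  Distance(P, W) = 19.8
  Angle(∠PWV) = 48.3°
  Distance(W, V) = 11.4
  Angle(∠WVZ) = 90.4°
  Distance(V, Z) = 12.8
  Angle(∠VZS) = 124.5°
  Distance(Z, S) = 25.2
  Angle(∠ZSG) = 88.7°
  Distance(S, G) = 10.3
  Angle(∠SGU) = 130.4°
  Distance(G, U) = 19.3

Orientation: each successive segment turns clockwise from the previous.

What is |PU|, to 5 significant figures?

27.068

P is at the origin; PW runs at 130.3° with length 19.8, so W = (-12.806, 15.101). ∠PWV = 48.3° gives WV at -1.4000° from the x-axis; with |WV| = 11.4, V = (-1.4098, 14.822). ∠WVZ = 90.4° gives VZ at -91.000° from the x-axis; with |VZ| = 12.8, Z = (-1.6332, 2.0243). ∠VZS = 124.5° gives ZS at -146.50° from the x-axis; with |ZS| = 25.2, S = (-22.647, -11.885). ∠ZSG = 88.7° gives SG at 122.20° from the x-axis; with |SG| = 10.3, G = (-28.136, -3.1688). ∠SGU = 130.4° gives GU at 72.600° from the x-axis; with |GU| = 19.3, U = (-22.364, 15.248). Then |PU| = |U − P| = 27.068.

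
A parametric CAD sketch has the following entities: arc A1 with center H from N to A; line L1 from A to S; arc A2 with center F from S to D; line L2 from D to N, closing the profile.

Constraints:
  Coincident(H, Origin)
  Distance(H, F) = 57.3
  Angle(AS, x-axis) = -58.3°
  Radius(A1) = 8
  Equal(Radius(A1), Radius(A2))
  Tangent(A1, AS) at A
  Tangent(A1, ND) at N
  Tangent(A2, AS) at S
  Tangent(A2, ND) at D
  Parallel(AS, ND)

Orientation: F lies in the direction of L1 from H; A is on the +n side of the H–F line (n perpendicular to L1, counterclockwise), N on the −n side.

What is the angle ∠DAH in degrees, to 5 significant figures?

74.399°

The slot axis is L1's direction at -58.3°, so u = (cos -58.3°, sin -58.3°) = (0.52547, -0.85081) and n = (−sin -58.3°, cos -58.3°) = (0.85081, 0.52547). H is at the origin and F lies 57.3 along u from H, so F = 57.3·u = (30.110, -48.751). Tangency of A1 to both parallel lines with radius 8.0 puts A and N at H ± 8.0·n: A = (6.8065, 4.2038), N = (-6.8065, -4.2038). Equal radii place S and D the same way about F: S = F + 8.0·n = (36.916, -44.548), D = F − 8.0·n = (23.303, -52.955). Then cos ∠DAH = AD·AH / (|AD||AH|), giving 74.399°.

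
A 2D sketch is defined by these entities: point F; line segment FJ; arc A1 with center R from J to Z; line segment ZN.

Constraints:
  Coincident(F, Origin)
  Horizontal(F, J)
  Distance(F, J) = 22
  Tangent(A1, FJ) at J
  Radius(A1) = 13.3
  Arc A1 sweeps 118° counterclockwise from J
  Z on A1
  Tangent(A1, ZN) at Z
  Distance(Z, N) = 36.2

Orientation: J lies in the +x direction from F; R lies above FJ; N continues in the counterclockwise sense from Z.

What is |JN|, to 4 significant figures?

51.77

On A1, J sits at bearing -90° from R; a 118° counterclockwise sweep puts Z at bearing 28°, so Z = R + 13.3·(cos 28°, sin 28°) = (33.74, 19.54). The tangent condition forces RZ to be normal to ZN, so ZN runs along (−sin 28°, cos 28°); with |ZN| = 36.2, N = (16.75, 51.51). Then |JN| = |N − J| = 51.77.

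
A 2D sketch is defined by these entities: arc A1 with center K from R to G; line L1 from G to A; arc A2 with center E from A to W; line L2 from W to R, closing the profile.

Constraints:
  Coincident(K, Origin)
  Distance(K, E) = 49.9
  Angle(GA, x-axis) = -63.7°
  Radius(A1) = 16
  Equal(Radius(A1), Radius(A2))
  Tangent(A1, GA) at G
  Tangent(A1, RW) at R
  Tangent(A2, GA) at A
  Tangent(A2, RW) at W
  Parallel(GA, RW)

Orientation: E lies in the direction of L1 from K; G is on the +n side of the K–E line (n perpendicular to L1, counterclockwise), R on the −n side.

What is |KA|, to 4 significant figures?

52.40

Tangency of A1 to both parallel lines with radius 16.0 puts G and R at K ± 16.0·n: G = (14.34, 7.089), R = (-14.34, -7.089). Equal radii place A and W the same way about E: A = E + 16.0·n = (36.45, -37.65), W = E − 16.0·n = (7.765, -51.82). Then |KA| = |A − K| = 52.40.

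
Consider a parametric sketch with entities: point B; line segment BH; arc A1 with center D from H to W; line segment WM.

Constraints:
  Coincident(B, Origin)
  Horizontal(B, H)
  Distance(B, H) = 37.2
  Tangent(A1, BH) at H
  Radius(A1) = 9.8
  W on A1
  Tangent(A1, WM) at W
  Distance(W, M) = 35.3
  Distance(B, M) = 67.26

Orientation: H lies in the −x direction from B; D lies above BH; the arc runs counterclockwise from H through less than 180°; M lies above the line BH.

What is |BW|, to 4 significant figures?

33.45

B is at the origin; B and H share the same y with |BH| = 37.2 and H on the −x side, so H = (-37.20, 0.000). Since A1 is tangent to BH there, DH ⟂ BH, so D = H + (0, 9.8) = (-37.20, 9.800). Since DW ⟂ WM (tangency), |DM| = √(9.8² + 35.3²) = 36.64 regardless of where W sits on A1. So M lies on both circle(B, 67.26) and circle(D, 36.64); the above-BH intersection is M = (-51.15, 43.67). W is the foot of the tangent from M: W = (-29.47, 15.82).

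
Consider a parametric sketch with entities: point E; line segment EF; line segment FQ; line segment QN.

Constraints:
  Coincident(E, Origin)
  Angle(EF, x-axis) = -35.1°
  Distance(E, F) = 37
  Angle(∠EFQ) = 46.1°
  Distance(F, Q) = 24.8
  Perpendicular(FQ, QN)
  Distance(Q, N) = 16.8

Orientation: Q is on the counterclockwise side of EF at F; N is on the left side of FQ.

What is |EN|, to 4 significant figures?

9.897

E is at the origin; EF runs at -35.1° with length 37.0, so F = 37.0·(cos -35.1°, sin -35.1°) = (30.27, -21.28). ∠EFQ = 46.1°, so FQ runs at -35.1° + (180° − 46.1°) = 98.80° from the x-axis; with |FQ| = 24.8, Q = F + 24.8·(cos 98.80°, sin 98.80°) = (26.48, 3.233). The perpendicularity gives QN at right angles to FQ; with |QN| = 16.8 on the left of FQ, N = Q + 16.8·(-0.9882, -0.1530) = (9.875, 0.6627). Then |EN| = |N − E| = 9.897.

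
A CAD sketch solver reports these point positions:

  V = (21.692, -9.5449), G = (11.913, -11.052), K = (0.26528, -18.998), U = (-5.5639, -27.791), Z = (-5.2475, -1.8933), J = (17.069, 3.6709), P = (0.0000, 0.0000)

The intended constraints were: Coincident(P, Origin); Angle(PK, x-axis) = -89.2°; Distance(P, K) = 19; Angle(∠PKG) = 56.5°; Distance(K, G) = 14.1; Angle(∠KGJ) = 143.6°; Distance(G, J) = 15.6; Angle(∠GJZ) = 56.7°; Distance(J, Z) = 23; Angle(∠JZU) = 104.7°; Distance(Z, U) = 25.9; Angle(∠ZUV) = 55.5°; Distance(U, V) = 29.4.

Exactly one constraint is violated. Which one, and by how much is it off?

Distance(U, V) = 29.4 — off by 3.40.

P = (0.00, 0.00) ✓; PK at -89.20° ✓; |PK| = 19.00 ✓; ∠PKG = 56.50° ✓; |KG| = 14.10 ✓; ∠KGJ = 143.6° ✓; |GJ| = 15.60 ✓; ∠GJZ = 56.70° ✓; |JZ| = 23.00 ✓; ∠JZU = 104.7° ✓; |ZU| = 25.90 ✓; ∠ZUV = 55.50° ✓; |UV| = 32.80 ✗.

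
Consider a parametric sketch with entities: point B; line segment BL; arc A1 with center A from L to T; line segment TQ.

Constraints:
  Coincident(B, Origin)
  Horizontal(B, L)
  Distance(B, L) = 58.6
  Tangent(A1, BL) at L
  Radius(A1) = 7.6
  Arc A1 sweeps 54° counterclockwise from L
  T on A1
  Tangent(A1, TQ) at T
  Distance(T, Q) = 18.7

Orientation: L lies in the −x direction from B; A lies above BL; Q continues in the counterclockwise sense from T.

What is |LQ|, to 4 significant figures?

25.05

B is at the origin; BL is horizontal with |BL| = 58.6 and L on the −x side, so L = (-58.60, 0.000). Tangency of A1 to BL means the radius AL is perpendicular to BL, so A = L + (0, 7.6) = (-58.60, 7.600). On A1, L sits at bearing -90° from A; a 54° counterclockwise sweep puts T at bearing -36°, so T = A + 7.6·(cos -36°, sin -36°) = (-52.45, 3.133). Tangency of A1 to TQ means the radius AT is perpendicular to TQ, so TQ runs along (−sin -36°, cos -36°); with |TQ| = 18.7, Q = (-41.46, 18.26). Then |LQ| = |Q − L| = 25.05.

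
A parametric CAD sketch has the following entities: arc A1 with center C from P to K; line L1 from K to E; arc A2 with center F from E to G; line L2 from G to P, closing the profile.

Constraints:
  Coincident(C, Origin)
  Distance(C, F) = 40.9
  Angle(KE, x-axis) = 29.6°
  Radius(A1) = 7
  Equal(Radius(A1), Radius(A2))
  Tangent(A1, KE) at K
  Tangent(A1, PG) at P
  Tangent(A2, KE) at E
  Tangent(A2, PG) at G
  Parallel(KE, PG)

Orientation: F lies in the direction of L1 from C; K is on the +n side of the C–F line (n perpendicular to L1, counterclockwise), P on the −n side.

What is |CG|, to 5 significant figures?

41.495

The slot axis is L1's direction at 29.6°, so u = (cos 29.6°, sin 29.6°) = (0.86949, 0.49394) and n = (−sin 29.6°, cos 29.6°) = (-0.49394, 0.86949). C is at the origin and F lies 40.9 along u from C, so F = 40.9·u = (35.562, 20.202). Tangency of A1 to both parallel lines with radius 7.0 puts K and P at C ± 7.0·n: K = (-3.4576, 6.0865), P = (3.4576, -6.0865). Equal radii place E and G the same way about F: E = F + 7.0·n = (32.105, 26.289), G = F − 7.0·n = (39.020, 14.116). Then |CG| = |G − C| = 41.495.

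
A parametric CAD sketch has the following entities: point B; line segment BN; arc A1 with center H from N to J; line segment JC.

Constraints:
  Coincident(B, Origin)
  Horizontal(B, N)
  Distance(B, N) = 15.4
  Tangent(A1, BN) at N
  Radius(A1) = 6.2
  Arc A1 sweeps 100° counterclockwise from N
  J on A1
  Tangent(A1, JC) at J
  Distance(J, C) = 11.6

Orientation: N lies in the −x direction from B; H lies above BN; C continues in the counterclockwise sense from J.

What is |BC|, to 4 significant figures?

21.85

B is at the origin; B and N share the same y with |BN| = 15.4 and N on the −x side, so N = (-15.40, 0.000). The tangent condition forces HN to be normal to BN, so H = N + (0, 6.2) = (-15.40, 6.200). On A1, N sits at bearing -90° from H; a 100° counterclockwise sweep puts J at bearing 10°, so J = H + 6.2·(cos 10°, sin 10°) = (-9.294, 7.277). Since A1 is tangent to JC there, HJ ⟂ JC, so JC runs along (−sin 10°, cos 10°); with |JC| = 11.6, C = (-11.31, 18.70). Then |BC| = |C − B| = 21.85.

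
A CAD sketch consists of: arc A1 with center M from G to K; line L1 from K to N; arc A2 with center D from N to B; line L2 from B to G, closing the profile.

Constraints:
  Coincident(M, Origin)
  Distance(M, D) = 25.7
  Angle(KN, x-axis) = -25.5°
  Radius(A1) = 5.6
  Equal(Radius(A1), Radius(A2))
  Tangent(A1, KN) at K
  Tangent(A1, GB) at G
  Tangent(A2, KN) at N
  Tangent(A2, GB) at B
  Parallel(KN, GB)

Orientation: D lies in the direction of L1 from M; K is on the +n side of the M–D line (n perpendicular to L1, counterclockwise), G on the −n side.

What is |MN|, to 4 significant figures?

26.30

Tangency of A1 to both parallel lines with radius 5.6 puts K and G at M ± 5.6·n: K = (2.411, 5.054), G = (-2.411, -5.054). Equal radii place N and B the same way about D: N = D + 5.6·n = (25.61, -6.010), B = D − 5.6·n = (20.79, -16.12). Then |MN| = |N − M| = 26.30.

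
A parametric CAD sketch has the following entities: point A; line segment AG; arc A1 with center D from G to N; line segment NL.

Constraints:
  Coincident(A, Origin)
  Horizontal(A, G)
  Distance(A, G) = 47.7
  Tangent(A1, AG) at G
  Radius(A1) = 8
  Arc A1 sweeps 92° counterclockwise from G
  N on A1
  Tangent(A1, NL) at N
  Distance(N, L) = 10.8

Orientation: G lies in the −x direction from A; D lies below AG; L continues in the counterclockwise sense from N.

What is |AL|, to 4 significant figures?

58.51

On A1, G sits at bearing 90° from D; a 92° counterclockwise sweep puts N at bearing 182°, so N = D + 8.0·(cos 182°, sin 182°) = (-55.70, -8.279). Since A1 is tangent to NL there, DN ⟂ NL, so NL runs along (−sin 182°, cos 182°); with |NL| = 10.8, L = (-55.32, -19.07). Then |AL| = |L − A| = 58.51.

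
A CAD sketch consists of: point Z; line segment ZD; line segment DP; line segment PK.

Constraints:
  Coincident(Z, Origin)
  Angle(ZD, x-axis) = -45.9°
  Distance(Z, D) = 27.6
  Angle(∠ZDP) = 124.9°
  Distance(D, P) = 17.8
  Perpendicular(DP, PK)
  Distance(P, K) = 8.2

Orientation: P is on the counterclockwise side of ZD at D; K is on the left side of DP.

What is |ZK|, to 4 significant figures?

36.56

∠ZDP = 124.9°, so DP runs at -45.9° + (180° − 124.9°) = 9.200° from the x-axis; with |DP| = 17.8, P = D + 17.8·(cos 9.200°, sin 9.200°) = (36.78, -16.97). DP is perpendicular to PK; with |PK| = 8.2 on the left of DP, K = P + 8.2·(-0.1599, 0.9871) = (35.47, -8.880). Then |ZK| = |K − Z| = 36.56.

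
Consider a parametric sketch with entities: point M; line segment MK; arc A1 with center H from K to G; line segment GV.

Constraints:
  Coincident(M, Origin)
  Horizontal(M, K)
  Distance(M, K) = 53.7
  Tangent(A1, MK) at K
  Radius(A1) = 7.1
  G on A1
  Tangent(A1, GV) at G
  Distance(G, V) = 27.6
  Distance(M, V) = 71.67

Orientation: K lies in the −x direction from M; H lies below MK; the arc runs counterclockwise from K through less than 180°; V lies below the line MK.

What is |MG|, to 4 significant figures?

61.12

Checks: |HG| = 7.100 ✓; ∠(HG, GV) = 90.00° ✓; |GV| = 27.60 ✓; |MV| = 71.67 ✓.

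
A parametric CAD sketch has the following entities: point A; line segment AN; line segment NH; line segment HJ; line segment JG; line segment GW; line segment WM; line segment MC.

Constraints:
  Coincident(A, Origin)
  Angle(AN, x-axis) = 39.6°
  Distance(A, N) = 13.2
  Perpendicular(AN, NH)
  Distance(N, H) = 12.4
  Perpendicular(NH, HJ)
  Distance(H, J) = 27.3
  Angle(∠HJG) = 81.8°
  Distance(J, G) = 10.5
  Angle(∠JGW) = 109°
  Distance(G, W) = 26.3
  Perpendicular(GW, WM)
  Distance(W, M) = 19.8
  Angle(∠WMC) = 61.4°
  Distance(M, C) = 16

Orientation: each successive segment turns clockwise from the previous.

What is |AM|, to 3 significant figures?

23.7

A is at the origin; AN runs at 39.6° with length 13.2, so N = (10.2, 8.41). The perpendicularity gives NH at right angles to AN, so NH runs at -50.4°; with |NH| = 12.4, H = (18.1, -1.14). NH is perpendicular to HJ, so HJ runs at -140°; with |HJ| = 27.3, J = (-2.96, -18.5). ∠HJG = 81.8° gives JG at 121° from the x-axis; with |JG| = 10.5, G = (-8.43, -9.58). ∠JGW = 109.0° gives GW at 50.4° from the x-axis; with |GW| = 26.3, W = (8.33, 10.7). GW is perpendicular to WM, so WM runs at -39.6°; with |WM| = 19.8, M = (23.6, -1.94). Then |AM| = |M − A| = 23.7.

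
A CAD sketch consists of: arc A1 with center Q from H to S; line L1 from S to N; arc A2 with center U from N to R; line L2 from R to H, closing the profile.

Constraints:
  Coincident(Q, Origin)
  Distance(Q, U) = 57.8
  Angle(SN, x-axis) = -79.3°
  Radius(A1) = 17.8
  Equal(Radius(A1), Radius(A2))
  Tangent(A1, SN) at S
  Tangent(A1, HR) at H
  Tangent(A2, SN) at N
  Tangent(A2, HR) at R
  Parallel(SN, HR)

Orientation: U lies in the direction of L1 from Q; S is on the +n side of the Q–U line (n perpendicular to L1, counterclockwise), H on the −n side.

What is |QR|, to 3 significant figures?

60.5

Tangency of A1 to both parallel lines with radius 17.8 puts S and H at Q ± 17.8·n: S = (17.5, 3.30), H = (-17.5, -3.30). Equal radii place N and R the same way about U: N = U + 17.8·n = (28.2, -53.5), R = U − 17.8·n = (-6.76, -60.1). Then |QR| = |R − Q| = 60.5.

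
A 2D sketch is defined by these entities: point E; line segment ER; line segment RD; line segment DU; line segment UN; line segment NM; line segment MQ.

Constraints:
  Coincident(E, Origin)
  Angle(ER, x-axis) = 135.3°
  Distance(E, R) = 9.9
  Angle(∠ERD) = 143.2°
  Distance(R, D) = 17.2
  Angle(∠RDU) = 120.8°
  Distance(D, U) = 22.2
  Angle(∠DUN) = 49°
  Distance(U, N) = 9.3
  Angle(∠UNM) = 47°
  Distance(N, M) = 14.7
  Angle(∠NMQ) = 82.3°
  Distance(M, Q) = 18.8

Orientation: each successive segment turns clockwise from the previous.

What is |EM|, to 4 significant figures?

39.20

∠DUN = 49.0° gives UN at -91.70° from the x-axis; with |UN| = 9.3, N = (7.324, 28.74). ∠UNM = 47.0° gives NM at 135.3° from the x-axis; with |NM| = 14.7, M = (-3.125, 39.08). Then |EM| = |M − E| = 39.20.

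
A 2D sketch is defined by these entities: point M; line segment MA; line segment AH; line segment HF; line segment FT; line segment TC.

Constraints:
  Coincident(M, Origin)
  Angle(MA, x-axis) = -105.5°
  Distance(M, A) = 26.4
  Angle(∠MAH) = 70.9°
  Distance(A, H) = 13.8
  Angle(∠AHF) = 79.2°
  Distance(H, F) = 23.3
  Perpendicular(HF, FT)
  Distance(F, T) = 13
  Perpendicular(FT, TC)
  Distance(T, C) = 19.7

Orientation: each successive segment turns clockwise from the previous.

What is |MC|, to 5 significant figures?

25.244

HF ⟂ FT, so FT runs at -45.400°; with |FT| = 13.0, T = (7.3038, -10.500). The perpendicularity gives TC at right angles to FT, so TC runs at -135.40°; with |TC| = 19.7, C = (-6.7231, -24.332). Then |MC| = |C − M| = 25.244.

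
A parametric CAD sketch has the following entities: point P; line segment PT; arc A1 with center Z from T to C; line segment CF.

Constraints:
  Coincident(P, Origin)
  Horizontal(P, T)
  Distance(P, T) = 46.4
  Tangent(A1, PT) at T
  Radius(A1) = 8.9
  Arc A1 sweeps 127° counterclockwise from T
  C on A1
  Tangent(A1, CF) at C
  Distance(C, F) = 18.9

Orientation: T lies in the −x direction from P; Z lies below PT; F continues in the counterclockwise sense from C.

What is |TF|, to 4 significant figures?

29.66

On A1, T sits at bearing 90° from Z; a 127° counterclockwise sweep puts C at bearing 217°, so C = Z + 8.9·(cos 217°, sin 217°) = (-53.51, -14.26). The tangent condition forces ZC to be normal to CF, so CF runs along (−sin 217°, cos 217°); with |CF| = 18.9, F = (-42.13, -29.35). Then |TF| = |F − T| = 29.66.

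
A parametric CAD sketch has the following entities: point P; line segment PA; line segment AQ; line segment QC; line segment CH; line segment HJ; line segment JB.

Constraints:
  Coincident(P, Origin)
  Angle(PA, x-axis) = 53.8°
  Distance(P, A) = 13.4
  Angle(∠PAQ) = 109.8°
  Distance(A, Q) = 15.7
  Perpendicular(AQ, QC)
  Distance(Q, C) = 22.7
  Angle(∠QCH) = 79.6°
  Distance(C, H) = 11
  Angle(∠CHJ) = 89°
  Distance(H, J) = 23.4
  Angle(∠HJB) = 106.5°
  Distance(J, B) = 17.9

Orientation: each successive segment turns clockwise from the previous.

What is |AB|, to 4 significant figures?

27.60

P is at the origin; PA runs at 53.8° with length 13.4, so A = (7.914, 10.81). ∠PAQ = 109.8° gives AQ at -16.40° from the x-axis; with |AQ| = 15.7, Q = (22.98, 6.381). AQ ⟂ QC, so QC runs at -106.4°; with |QC| = 22.7, C = (16.57, -15.40). ∠QCH = 79.6° gives CH at 153.2° from the x-axis; with |CH| = 11.0, H = (6.748, -10.44). ∠CHJ = 89.0° gives HJ at 62.20° from the x-axis; with |HJ| = 23.4, J = (17.66, 10.26). ∠HJB = 106.5° gives JB at -11.30° from the x-axis; with |JB| = 17.9, B = (35.21, 6.755). Then |AB| = |B − A| = 27.60.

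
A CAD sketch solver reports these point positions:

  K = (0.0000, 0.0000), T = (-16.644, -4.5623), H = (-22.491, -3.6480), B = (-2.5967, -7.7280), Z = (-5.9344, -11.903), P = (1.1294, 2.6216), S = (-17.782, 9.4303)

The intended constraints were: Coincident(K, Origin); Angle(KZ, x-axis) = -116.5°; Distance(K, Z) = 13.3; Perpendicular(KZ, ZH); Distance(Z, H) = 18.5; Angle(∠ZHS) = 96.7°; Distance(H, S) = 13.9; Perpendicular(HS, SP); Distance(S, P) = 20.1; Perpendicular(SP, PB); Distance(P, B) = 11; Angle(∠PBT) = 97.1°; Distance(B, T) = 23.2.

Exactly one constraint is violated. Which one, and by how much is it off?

Distance(B, T) = 23.2 — off by 8.80.

K = (0.00, 0.00) ✓; KZ at -116.5° ✓; |KZ| = 13.30 ✓; ∠(KZ, ZH) = 90.00° ✓; |ZH| = 18.50 ✓; ∠ZHS = 96.70° ✓; |HS| = 13.90 ✓; ∠(HS, SP) = 90.00° ✓; |SP| = 20.10 ✓; ∠(SP, PB) = 90.00° ✓; |PB| = 11.00 ✓; ∠PBT = 97.10° ✓; |BT| = 14.40 ✗.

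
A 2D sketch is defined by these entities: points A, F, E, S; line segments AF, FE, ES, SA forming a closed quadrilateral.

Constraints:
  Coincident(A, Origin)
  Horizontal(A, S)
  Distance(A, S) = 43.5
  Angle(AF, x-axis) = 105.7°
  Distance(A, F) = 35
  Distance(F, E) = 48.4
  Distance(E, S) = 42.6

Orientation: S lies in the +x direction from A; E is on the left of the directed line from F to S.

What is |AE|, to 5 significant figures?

56.946

Checks: |FE| = 48.40 ✓; |ES| = 42.60 ✓.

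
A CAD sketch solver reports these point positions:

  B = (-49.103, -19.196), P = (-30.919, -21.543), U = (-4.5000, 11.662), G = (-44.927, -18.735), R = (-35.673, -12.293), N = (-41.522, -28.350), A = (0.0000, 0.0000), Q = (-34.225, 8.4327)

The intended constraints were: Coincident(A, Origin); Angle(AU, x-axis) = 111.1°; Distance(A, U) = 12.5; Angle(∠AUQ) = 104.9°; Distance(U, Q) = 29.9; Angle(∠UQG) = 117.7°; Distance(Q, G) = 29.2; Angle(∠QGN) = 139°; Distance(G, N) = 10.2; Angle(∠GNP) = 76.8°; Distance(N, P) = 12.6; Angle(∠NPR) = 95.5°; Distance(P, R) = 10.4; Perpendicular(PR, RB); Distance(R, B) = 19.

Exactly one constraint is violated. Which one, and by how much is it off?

Distance(R, B) = 19 — off by 3.90.

A = (0.00, 0.00) ✓; AU at 111.1° ✓; |AU| = 12.50 ✓; ∠AUQ = 104.9° ✓; |UQ| = 29.90 ✓; ∠UQG = 117.7° ✓; |QG| = 29.20 ✓; ∠QGN = 139.0° ✓; |GN| = 10.20 ✓; ∠GNP = 76.80° ✓; |NP| = 12.60 ✓; ∠NPR = 95.50° ✓; |PR| = 10.40 ✓; ∠(PR, RB) = 90.00° ✓; |RB| = 15.10 ✗.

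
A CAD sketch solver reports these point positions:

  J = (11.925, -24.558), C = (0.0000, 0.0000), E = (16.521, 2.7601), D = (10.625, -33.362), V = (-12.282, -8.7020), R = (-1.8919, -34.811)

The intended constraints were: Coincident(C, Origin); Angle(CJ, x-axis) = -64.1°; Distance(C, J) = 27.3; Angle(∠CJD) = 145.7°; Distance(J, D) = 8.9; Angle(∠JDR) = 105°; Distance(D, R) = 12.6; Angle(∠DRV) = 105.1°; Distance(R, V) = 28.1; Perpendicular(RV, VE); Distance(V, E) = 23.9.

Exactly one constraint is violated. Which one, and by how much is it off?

Distance(V, E) = 23.9 — off by 7.10.

C = (0.00, 0.00) ✓; CJ at -64.10° ✓; |CJ| = 27.30 ✓; ∠CJD = 145.7° ✓; |JD| = 8.899 ✓; ∠JDR = 105.0° ✓; |DR| = 12.60 ✓; ∠DRV = 105.1° ✓; |RV| = 28.10 ✓; ∠(RV, VE) = 90.00° ✓; |VE| = 31.00 ✗.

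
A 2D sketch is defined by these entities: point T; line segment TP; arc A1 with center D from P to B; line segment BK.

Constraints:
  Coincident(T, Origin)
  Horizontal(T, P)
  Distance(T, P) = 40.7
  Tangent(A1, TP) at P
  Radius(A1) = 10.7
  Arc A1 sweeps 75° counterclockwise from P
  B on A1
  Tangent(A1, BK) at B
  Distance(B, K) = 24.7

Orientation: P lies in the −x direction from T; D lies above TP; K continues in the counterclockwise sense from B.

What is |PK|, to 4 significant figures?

35.92

T is at the origin; TP is horizontal with |TP| = 40.7 and P on the −x side, so P = (-40.70, 0.000). A1 meets TP tangentially, so DP is at right angles to TP, so D = P + (0, 10.7) = (-40.70, 10.70). On A1, P sits at bearing -90° from D; a 75° counterclockwise sweep puts B at bearing -15°, so B = D + 10.7·(cos -15°, sin -15°) = (-30.36, 7.931). Tangency of A1 to BK means the radius DB is perpendicular to BK, so BK runs along (−sin -15°, cos -15°); with |BK| = 24.7, K = (-23.97, 31.79). Then |PK| = |K − P| = 35.92.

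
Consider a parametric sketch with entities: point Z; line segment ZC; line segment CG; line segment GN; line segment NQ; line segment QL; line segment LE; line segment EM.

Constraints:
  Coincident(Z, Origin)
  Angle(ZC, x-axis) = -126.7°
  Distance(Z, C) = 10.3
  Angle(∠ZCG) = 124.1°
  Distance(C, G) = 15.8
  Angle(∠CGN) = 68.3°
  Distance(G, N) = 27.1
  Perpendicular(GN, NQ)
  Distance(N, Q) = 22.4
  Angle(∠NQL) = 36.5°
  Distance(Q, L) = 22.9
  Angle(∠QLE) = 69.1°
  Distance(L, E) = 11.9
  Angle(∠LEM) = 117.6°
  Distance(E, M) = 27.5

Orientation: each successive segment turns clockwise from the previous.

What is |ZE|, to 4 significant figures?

18.46

Z is at the origin; ZC runs at -126.7° with length 10.3, so C = (-6.156, -8.258). ∠ZCG = 124.1° gives CG at 177.4° from the x-axis; with |CG| = 15.8, G = (-21.94, -7.542). ∠CGN = 68.3° gives GN at 65.70° from the x-axis; with |GN| = 27.1, N = (-10.79, 17.16). GN is perpendicular to NQ, so NQ runs at -24.30°; with |NQ| = 22.4, Q = (9.628, 7.940). ∠NQL = 36.5° gives QL at -167.8° from the x-axis; with |QL| = 22.9, L = (-12.75, 3.100). ∠QLE = 69.1° gives LE at 81.30° from the x-axis; with |LE| = 11.9, E = (-10.95, 14.86). Then |ZE| = |E − Z| = 18.46.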